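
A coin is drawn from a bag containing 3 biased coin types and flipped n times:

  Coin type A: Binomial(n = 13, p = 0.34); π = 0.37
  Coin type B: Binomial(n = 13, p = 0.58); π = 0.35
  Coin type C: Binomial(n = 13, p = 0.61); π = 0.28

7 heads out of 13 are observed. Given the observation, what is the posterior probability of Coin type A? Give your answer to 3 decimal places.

0.180

The responsibility of component k is P(Z=k) f_k(x) divided by Σ_j P(Z=j) f_j(x).
Binomial probabilities:
  L_A = 0.0744961
  L_B = 0.207974
  L_C = 0.189764
Unnormalised posteriors:
  P(Z=A)·L_A = 0.37 × 0.0744961 = 0.0275635
  P(Z=B)·L_B = 0.35 × 0.207974 = 0.0727909
  P(Z=C)·L_C = 0.28 × 0.189764 = 0.0531339
Sum: 0.0275635 + 0.0727909 + 0.0531339 = 0.153488
P(Coin type A | x) ≈ 0.180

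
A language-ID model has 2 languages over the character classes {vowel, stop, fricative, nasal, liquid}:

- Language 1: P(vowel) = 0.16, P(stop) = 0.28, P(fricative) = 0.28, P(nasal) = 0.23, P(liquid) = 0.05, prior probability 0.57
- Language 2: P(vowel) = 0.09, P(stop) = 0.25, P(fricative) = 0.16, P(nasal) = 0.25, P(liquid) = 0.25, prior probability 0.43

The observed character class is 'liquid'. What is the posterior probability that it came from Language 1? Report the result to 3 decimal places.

0.210

Apply Bayes' rule: the posterior for each component is proportional to its prior times its likelihood at x.
Evaluate each component's likelihood at the observed value:
  L_1 = 0.05
  L_2 = 0.25
Weight by the priors:
  w_1·L_1 = 0.57 × 0.05 = 0.0285
  w_2·L_2 = 0.43 × 0.25 = 0.1075
Denominator: 0.0285 + 0.1075 = 0.136
P(Language 1 | 'liquid') ≈ 0.210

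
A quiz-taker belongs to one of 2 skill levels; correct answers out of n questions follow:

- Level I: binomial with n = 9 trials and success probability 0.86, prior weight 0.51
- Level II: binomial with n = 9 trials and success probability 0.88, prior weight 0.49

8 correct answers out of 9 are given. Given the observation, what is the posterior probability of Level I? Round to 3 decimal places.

0.503

Apply Bayes' rule: the posterior for each component is proportional to its prior times its likelihood at x.
Binomial probabilities:
  f_I = 0.377015
  f_II = 0.388405
Prior × likelihood for each component:
  w_I·f_I = 0.51 × 0.377015 = 0.192277
  w_II·f_II = 0.49 × 0.388405 = 0.190319
Denominator: 0.192277 + 0.190319 = 0.382596
So the posterior for Level I is 0.192277 / 0.382596 ≈ 0.503.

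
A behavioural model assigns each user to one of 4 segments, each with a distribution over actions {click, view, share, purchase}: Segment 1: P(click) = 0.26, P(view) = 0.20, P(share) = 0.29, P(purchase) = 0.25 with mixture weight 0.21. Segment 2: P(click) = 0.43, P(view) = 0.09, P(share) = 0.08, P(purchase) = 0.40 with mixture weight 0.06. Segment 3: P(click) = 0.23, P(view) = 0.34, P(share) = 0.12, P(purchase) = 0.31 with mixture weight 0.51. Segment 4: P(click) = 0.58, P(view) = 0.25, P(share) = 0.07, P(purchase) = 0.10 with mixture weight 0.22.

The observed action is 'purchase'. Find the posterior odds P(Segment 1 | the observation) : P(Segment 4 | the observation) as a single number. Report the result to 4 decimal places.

Since P(k|x) ∝ π_k f_k(x), the posterior odds are π_i f_i(x) / (π_j f_j(x)).
Component likelihoods at x = 'purchase':
  p_1 = 0.25
  p_2 = 0.4
  p_3 = 0.31
  p_4 = 0.1
Posterior odds = (π_1·p_1) / (π_4·p_4) = (0.21·0.25) / (0.22·0.1) = 0.0525 / 0.022 ≈ 2.3864

2.3864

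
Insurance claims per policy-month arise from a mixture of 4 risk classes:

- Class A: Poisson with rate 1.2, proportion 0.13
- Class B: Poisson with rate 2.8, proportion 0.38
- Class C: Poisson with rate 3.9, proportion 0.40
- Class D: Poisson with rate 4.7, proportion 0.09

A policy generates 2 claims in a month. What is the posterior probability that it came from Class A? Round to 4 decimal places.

Apply Bayes' rule: the posterior for each component is proportional to its prior times its likelihood at x.
Poisson probabilities:
  L_A = e^(−1.2)·1.2^2/2! = 0.21686
  L_B = e^(−2.8)·2.8^2/2! = 0.238375
  L_C = e^(−3.9)·3.9^2/2! = 0.15394
  L_D = e^(−4.7)·4.7^2/2! = 0.100457
Multiply by the mixture weights:
  π_A·L_A = 0.13 × 0.21686 = 0.0281918
  π_B·L_B = 0.38 × 0.238375 = 0.0905827
  π_C·L_C = 0.40 × 0.15394 = 0.0615759
  π_D·L_D = 0.09 × 0.100457 = 0.00904116
Marginal: 0.0281918 + 0.0905827 + 0.0615759 + 0.00904116 = 0.189392
P(Class A | x) ≈ 0.1489

0.1489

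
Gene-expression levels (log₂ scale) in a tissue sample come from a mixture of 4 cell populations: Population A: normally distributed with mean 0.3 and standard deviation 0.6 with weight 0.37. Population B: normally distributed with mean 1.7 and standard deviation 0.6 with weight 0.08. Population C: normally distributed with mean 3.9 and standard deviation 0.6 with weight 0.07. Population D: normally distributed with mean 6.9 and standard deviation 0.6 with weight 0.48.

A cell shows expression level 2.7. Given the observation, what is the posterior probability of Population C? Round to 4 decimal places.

0.3206

The responsibility of component k is P(Z=k) f_k(x) divided by Σ_j P(Z=j) f_j(x).
Normal densities:
  f_A = (1/(0.6·√(2π)))·exp(−(2.7−0.3)²/(2·0.6²)) = 0.664904·exp(-8.00000) = 0.00022305
  f_B = (1/(0.6·√(2π)))·exp(−(2.7−1.7)²/(2·0.6²)) = 0.664904·exp(-1.38889) = 0.165795
  f_C = (1/(0.6·√(2π)))·exp(−(2.7−3.9)²/(2·0.6²)) = 0.664904·exp(-2.00000) = 0.0899849
  f_D = (1/(0.6·√(2π)))·exp(−(2.7−6.9)²/(2·0.6²)) = 0.664904·exp(-24.50000) = 1.52245e-11
Prior × likelihood for each component:
  P(Z=A)·f_A = 0.37 × 0.00022305 = 8.25286e-05
  P(Z=B)·f_B = 0.08 × 0.165795 = 0.0132636
  P(Z=C)·f_C = 0.07 × 0.0899849 = 0.00629895
  P(Z=D)·f_D = 0.48 × 1.52245e-11 = 7.30778e-12
Evidence: 8.25286e-05 + 0.0132636 + 0.00629895 + 7.30778e-12 = 0.0196451
P(Population C | x) = 0.00629895 / 0.0196451 ≈ 0.3206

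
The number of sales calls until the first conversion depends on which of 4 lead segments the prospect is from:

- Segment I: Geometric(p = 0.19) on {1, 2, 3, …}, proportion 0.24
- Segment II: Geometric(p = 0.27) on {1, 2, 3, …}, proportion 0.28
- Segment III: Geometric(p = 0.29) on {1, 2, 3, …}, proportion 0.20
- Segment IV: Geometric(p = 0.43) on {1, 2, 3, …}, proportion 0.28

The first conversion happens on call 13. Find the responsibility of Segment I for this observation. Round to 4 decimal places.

By Bayes' theorem, P(k | x) = π_k f_k(x) / Σ_j π_j f_j(x).
Evaluate each component's likelihood at the observed value:
  p_I = 0.19·(1−0.19)^12 = 0.19·0.0797664 = 0.0151556
  p_II = 0.27·(1−0.27)^12 = 0.27·0.022902 = 0.00618355
  p_III = 0.29·(1−0.29)^12 = 0.29·0.0164097 = 0.00475881
  p_IV = 0.43·(1−0.43)^12 = 0.43·0.00117625 = 0.000505786
Weight by the priors:
  π_I·p_I = 0.24 × 0.0151556 = 0.00363735
  π_II·p_II = 0.28 × 0.00618355 = 0.00173139
  π_III·p_III = 0.20 × 0.00475881 = 0.000951762
  π_IV·p_IV = 0.28 × 0.000505786 = 0.00014162
Evidence: 0.00363735 + 0.00173139 + 0.000951762 + 0.00014162 = 0.00646213
P(Segment I | x) ≈ 0.5629

0.5629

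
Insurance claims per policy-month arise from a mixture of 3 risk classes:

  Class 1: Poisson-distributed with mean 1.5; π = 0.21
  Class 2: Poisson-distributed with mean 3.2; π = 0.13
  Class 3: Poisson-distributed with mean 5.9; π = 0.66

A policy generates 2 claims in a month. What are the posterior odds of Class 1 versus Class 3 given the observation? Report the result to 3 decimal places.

1.675

Since P(k|x) ∝ π_k f_k(x), the posterior odds are π_i f_i(x) / (π_j f_j(x)).
Poisson probabilities:
  L_1 = 0.251021
  L_2 = 0.208702
  L_3 = 0.04768
Odds = (0.21/0.66) × (0.251021/0.04768) = 0.318182 × 5.26471 ≈ 1.675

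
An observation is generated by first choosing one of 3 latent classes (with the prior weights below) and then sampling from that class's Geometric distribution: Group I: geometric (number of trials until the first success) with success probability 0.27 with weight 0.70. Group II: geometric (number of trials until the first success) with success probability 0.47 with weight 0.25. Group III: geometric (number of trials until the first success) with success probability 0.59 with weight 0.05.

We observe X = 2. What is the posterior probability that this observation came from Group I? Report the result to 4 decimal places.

0.6498

Apply Bayes' rule: the posterior for each component is proportional to its prior times its likelihood at x.
Component likelihoods at x = 2:
  L_I = 0.1971
  L_II = 0.2491
  L_III = 0.2419
Weight by the priors:
  w_I·L_I = 0.70 × 0.1971 = 0.13797
  w_II·L_II = 0.25 × 0.2491 = 0.062275
  w_III·L_III = 0.05 × 0.2419 = 0.012095
Sum: 0.13797 + 0.062275 + 0.012095 = 0.21234
P(Group I | data) ≈ 0.6498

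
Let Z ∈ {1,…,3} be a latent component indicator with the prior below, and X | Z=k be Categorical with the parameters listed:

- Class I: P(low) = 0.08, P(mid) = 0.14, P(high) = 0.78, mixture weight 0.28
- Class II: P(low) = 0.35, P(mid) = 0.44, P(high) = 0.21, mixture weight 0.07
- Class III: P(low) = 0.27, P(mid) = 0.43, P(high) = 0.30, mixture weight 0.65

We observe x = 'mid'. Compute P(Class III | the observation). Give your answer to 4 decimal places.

Posterior ∝ prior × likelihood, so P(k | x) ∝ P(Z=k) f_k(x); normalise over all components.
Categorical probabilities:
  p_I = 0.14
  p_II = 0.44
  p_III = 0.43
Unnormalised posteriors:
  P(Z=I)·p_I = 0.28 × 0.14 = 0.0392
  P(Z=II)·p_II = 0.07 × 0.44 = 0.0308
  P(Z=III)·p_III = 0.65 × 0.43 = 0.2795
Sum: 0.0392 + 0.0308 + 0.2795 = 0.3495
P(Class III | 'mid') ≈ 0.7997

0.7997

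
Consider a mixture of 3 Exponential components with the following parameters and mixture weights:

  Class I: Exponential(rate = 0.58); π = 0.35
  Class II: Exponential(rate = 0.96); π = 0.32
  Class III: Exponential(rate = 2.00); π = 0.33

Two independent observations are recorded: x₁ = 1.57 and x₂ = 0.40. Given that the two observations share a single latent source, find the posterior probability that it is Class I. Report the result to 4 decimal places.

0.3486

P(component k | x) = w_k·f_k(x) / marginal(x), where marginal(x) = Σ_j w_j·f_j(x).
Since both observations come from the same component, the likelihood for component k is f_k(x₁)·f_k(x₂).
  p_I = [0.58·e^(−0.58·1.57) = 0.58·e^(−0.9106) = 0.233324] × [0.459909] = 0.107308
  p_II = [0.96·e^(−0.96·1.57) = 0.96·e^(−1.5072) = 0.212668] × [0.653886] = 0.139061
  p_III = [2.00·e^(−2.00·1.57) = 2.00·e^(−3.1400) = 0.0865656] × [0.898658] = 0.0777929
Multiply by the mixture weights:
  w_I·p_I = 0.35 × 0.107308 = 0.0375577
  w_II·p_II = 0.32 × 0.139061 = 0.0444995
  w_III·p_III = 0.33 × 0.0777929 = 0.0256716
Marginal: 0.0375577 + 0.0444995 + 0.0256716 = 0.107729
P(Class I | x₁, x₂) ≈ 0.3486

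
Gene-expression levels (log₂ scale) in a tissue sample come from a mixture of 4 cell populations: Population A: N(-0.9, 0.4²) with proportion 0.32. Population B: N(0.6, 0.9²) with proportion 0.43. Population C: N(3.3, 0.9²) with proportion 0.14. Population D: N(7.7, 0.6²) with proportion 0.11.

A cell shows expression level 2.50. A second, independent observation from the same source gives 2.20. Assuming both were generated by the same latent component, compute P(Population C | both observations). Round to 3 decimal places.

Posterior ∝ prior × likelihood, so P(k | x) ∝ P(Z=k) f_k(x); normalise over all components.
Since both observations come from the same component, the likelihood for component k is f_k(x₁)·f_k(x₂).
  L_A = [(1/(0.4·√(2π)))·exp(−(2.50−-0.9)²/(2·0.4²)) = 0.997356·exp(-36.12500) = 2.04156e-16] × [9.04574e-14] = 1.84674e-29
  L_B = [(1/(0.9·√(2π)))·exp(−(2.50−0.6)²/(2·0.9²)) = 0.443269·exp(-2.22840) = 0.0477406] × [0.0912799] = 0.00435776
  L_C = [(1/(0.9·√(2π)))·exp(−(2.50−3.3)²/(2·0.9²)) = 0.443269·exp(-0.39506) = 0.298603] × [0.210033] = 0.0627165
  L_D = [(1/(0.6·√(2π)))·exp(−(2.50−7.7)²/(2·0.6²)) = 0.664904·exp(-37.55556) = 3.25528e-17] × [3.77015e-19] = 1.22729e-35
Weight by the priors:
  P(Z=A)·L_A = 0.32 × 1.84674e-29 = 5.90957e-30
  P(Z=B)·L_B = 0.43 × 0.00435776 = 0.00187384
  P(Z=C)·L_C = 0.14 × 0.0627165 = 0.0087803
  P(Z=D)·L_D = 0.11 × 1.22729e-35 = 1.35002e-36
Marginal: 5.90957e-30 + 0.00187384 + 0.0087803 + 1.35002e-36 = 0.0106541
Responsibility of Population C: 0.0087803 / 0.0106541 ≈ 0.824

0.824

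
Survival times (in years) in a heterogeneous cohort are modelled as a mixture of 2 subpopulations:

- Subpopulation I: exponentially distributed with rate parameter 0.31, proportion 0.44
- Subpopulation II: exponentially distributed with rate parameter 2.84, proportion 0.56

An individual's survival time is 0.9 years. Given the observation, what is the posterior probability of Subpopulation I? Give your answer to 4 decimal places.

Apply Bayes' rule: the posterior for each component is proportional to its prior times its likelihood at x.
Exponential densities:
  L_I = 0.234527
  L_II = 0.220425
Weight by the priors:
  π_I·L_I = 0.44 × 0.234527 = 0.103192
  π_II·L_II = 0.56 × 0.220425 = 0.123438
Marginal: 0.103192 + 0.123438 = 0.22663
So the posterior for Subpopulation I is 0.103192 / 0.22663 ≈ 0.4553.

0.4553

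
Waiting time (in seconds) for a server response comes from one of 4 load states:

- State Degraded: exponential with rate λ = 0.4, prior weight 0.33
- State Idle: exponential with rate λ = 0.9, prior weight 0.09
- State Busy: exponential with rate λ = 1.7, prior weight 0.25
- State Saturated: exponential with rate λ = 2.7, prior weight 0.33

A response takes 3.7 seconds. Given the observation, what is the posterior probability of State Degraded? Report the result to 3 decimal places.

0.890

Posterior ∝ prior × likelihood, so P(k | x) ∝ P(Z=k) f_k(x); normalise over all components.
Exponential densities:
  p_Degraded = 0.4·e^(−0.4·3.7) = 0.4·e^(−1.4800) = 0.0910551
  p_Idle = 0.9·e^(−0.9·3.7) = 0.9·e^(−3.3300) = 0.0322138
  p_Busy = 1.7·e^(−1.7·3.7) = 1.7·e^(−6.2900) = 0.00315309
  p_Saturated = 2.7·e^(−2.7·3.7) = 2.7·e^(−9.9900) = 0.000123812
Weight by the priors:
  P(Z=Degraded)·p_Degraded = 0.33 × 0.0910551 = 0.0300482
  P(Z=Idle)·p_Idle = 0.09 × 0.0322138 = 0.00289924
  P(Z=Busy)·p_Busy = 0.25 × 0.00315309 = 0.000788273
  P(Z=Saturated)·p_Saturated = 0.33 × 0.000123812 = 4.08579e-05
Sum: 0.0300482 + 0.00289924 + 0.000788273 + 4.08579e-05 = 0.0337765
So the posterior for State Degraded is 0.0300482 / 0.0337765 ≈ 0.890.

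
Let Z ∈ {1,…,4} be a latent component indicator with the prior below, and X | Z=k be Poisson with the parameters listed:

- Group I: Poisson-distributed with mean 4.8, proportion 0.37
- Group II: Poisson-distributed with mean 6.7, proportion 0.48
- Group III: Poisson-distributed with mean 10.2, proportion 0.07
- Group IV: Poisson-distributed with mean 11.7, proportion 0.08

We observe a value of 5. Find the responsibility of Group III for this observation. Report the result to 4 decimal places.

0.0178

By Bayes' theorem, P(k | x) = w_k f_k(x) / Σ_j w_j f_j(x).
Evaluate each component's likelihood at the observed value:
  f_I = e^(−4.8)·4.8^5/5! = 0.174748
  f_II = e^(−6.7)·6.7^5/5! = 0.13849
  f_III = e^(−10.2)·10.2^5/5! = 0.0341992
  f_IV = e^(−11.7)·11.7^5/5! = 0.0151531
Prior × likelihood for each component:
  w_I·f_I = 0.37 × 0.174748 = 0.0646566
  w_II·f_II = 0.48 × 0.13849 = 0.0664754
  w_III·f_III = 0.07 × 0.0341992 = 0.00239394
  w_IV·f_IV = 0.08 × 0.0151531 = 0.00121225
Sum: 0.0646566 + 0.0664754 + 0.00239394 + 0.00121225 = 0.134738
Responsibility of Group III: 0.00239394 / 0.134738 ≈ 0.0178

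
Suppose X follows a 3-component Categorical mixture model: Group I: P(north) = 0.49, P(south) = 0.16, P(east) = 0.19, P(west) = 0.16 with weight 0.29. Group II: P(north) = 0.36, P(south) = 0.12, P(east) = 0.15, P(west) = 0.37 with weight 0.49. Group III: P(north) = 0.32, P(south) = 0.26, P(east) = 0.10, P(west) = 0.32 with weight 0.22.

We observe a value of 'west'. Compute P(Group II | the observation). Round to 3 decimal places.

Apply Bayes' rule: the posterior for each component is proportional to its prior times its likelihood at x.
Evaluate each component's likelihood at the observed value:
  f_I = 0.16
  f_II = 0.37
  f_III = 0.32
Multiply by the mixture weights:
  P(Z=I)·f_I = 0.29 × 0.16 = 0.0464
  P(Z=II)·f_II = 0.49 × 0.37 = 0.1813
  P(Z=III)·f_III = 0.22 × 0.32 = 0.0704
Denominator: 0.0464 + 0.1813 + 0.0704 = 0.2981
Responsibility of Group II: 0.1813 / 0.2981 ≈ 0.608

0.608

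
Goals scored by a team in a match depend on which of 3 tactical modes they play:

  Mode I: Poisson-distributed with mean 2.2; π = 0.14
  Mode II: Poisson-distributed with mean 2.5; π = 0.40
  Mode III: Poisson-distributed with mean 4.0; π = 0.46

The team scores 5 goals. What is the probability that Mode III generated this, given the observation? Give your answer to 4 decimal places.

0.6829

Posterior ∝ prior × likelihood, so P(k | x) ∝ π_k f_k(x); normalise over all components.
Evaluate each component's likelihood at the observed value:
  f_I = e^(−2.2)·2.2^5/5! = 0.0475866
  f_II = e^(−2.5)·2.5^5/5! = 0.0668009
  f_III = e^(−4.0)·4.0^5/5! = 0.156293
Prior × likelihood for each component:
  π_I·f_I = 0.14 × 0.0475866 = 0.00666212
  π_II·f_II = 0.40 × 0.0668009 = 0.0267204
  π_III·f_III = 0.46 × 0.156293 = 0.071895
Marginal: 0.00666212 + 0.0267204 + 0.071895 = 0.105277
P(Mode III | the observation) = 0.071895 / 0.105277 ≈ 0.6829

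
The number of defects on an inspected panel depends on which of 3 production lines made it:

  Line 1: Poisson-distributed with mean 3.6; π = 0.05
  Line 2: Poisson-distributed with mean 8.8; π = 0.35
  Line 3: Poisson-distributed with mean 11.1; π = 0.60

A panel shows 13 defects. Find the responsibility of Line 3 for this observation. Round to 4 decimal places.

The responsibility of component k is π_k f_k(x) divided by Σ_j π_j f_j(x).
Poisson probabilities:
  p_1 = e^(−3.6)·3.6^13/13! = 7.485e-05
  p_2 = e^(−8.8)·8.8^13/13! = 0.0459413
  p_3 = e^(−11.1)·11.1^13/13! = 0.0942431
Prior × likelihood for each component:
  π_1·p_1 = 0.05 × 7.485e-05 = 3.7425e-06
  π_2·p_2 = 0.35 × 0.0459413 = 0.0160794
  π_3·p_3 = 0.60 × 0.0942431 = 0.0565459
Denominator: 3.7425e-06 + 0.0160794 + 0.0565459 = 0.0726291
So the posterior for Line 3 is 0.0565459 / 0.0726291 ≈ 0.7786.

0.7786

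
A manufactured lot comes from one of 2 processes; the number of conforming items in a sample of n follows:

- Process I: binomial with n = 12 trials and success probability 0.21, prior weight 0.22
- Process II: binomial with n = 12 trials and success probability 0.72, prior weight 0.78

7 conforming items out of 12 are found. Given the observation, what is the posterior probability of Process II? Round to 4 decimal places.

0.9910

Apply Bayes' rule: the posterior for each component is proportional to its prior times its likelihood at x.
Binomial probabilities:
  p_I = C(12,7)·0.21^7·0.79^5 = 792·1.80109e-05·0.307706 = 0.0043893
  p_II = C(12,7)·0.72^7·0.28^5 = 792·0.100306·0.00172104 = 0.136723
Multiply by the mixture weights:
  w_I·p_I = 0.22 × 0.0043893 = 0.000965647
  w_II·p_II = 0.78 × 0.136723 = 0.106644
Sum: 0.000965647 + 0.106644 = 0.10761
P(Process II | the observation) ≈ 0.9910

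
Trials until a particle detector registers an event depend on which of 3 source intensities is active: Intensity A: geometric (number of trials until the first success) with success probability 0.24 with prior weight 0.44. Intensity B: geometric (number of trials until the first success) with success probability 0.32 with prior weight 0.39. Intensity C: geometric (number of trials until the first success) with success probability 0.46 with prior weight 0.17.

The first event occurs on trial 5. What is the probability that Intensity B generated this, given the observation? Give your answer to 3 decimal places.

0.389

Apply Bayes' rule: the posterior for each component is proportional to its prior times its likelihood at x.
Evaluate each component's likelihood at the observed value:
  p_A = 0.0800692
  p_B = 0.0684204
  p_C = 0.0391141
Weight by the priors:
  π_A·p_A = 0.44 × 0.0800692 = 0.0352305
  π_B·p_B = 0.39 × 0.0684204 = 0.026684
  π_C·p_C = 0.17 × 0.0391141 = 0.00664939
Marginal: 0.0352305 + 0.026684 + 0.00664939 = 0.0685638
Responsibility of Intensity B: 0.026684 / 0.0685638 ≈ 0.389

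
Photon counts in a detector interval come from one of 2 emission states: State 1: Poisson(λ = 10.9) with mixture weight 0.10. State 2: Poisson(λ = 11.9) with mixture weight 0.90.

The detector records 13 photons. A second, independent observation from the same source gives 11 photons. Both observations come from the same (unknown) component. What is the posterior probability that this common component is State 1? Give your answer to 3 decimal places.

By Bayes' theorem, P(k | x) = w_k f_k(x) / Σ_j w_j f_j(x).
Since both observations come from the same component, the likelihood for component k is f_k(x₁)·f_k(x₂).
  p_1 = [0.0908771] × [0.119323] = 0.0108438
  p_2 = [0.104647] × [0.115281] = 0.0120638
Multiply by the mixture weights:
  w_1·p_1 = 0.10 × 0.0108438 = 0.00108438
  w_2·p_2 = 0.90 × 0.0120638 = 0.0108574
Evidence: 0.00108438 + 0.0108574 = 0.0119418
So the posterior for State 1 is 0.00108438 / 0.0119418 ≈ 0.091.

0.091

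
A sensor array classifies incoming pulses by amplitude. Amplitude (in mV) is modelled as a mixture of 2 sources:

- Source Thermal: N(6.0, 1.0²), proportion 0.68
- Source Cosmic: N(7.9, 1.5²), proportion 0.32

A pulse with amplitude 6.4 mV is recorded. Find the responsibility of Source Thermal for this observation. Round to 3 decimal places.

By Bayes' theorem, P(k | x) = w_k f_k(x) / Σ_j w_j f_j(x).
Normal densities:
  p_Thermal = (1/(1.0·√(2π)))·exp(−(6.4−6.0)²/(2·1.0²)) = 0.398942·exp(-0.08000) = 0.36827
  p_Cosmic = (1/(1.5·√(2π)))·exp(−(6.4−7.9)²/(2·1.5²)) = 0.265962·exp(-0.50000) = 0.161314
Multiply by the mixture weights:
  w_Thermal·p_Thermal = 0.68 × 0.36827 = 0.250424
  w_Cosmic·p_Cosmic = 0.32 × 0.161314 = 0.0516204
Denominator: 0.250424 + 0.0516204 = 0.302044
Responsibility of Source Thermal: 0.250424 / 0.302044 ≈ 0.829

0.829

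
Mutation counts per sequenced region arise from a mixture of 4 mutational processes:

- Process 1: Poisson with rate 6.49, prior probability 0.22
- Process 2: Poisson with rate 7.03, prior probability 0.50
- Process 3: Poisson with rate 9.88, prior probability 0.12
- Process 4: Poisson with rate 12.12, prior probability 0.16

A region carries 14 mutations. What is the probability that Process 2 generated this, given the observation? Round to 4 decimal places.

0.1446

By Bayes' theorem, P(k | x) = P(Z=k) f_k(x) / Σ_j P(Z=j) f_j(x).
Poisson probabilities:
  L_1 = 0.00409681
  L_2 = 0.0073093
  L_3 = 0.049586
  L_4 = 0.0922527
Multiply by the mixture weights:
  P(Z=1)·L_1 = 0.22 × 0.00409681 = 0.000901299
  P(Z=2)·L_2 = 0.50 × 0.0073093 = 0.00365465
  P(Z=3)·L_3 = 0.12 × 0.049586 = 0.00595032
  P(Z=4)·L_4 = 0.16 × 0.0922527 = 0.0147604
Sum: 0.000901299 + 0.00365465 + 0.00595032 + 0.0147604 = 0.0252667
So the posterior for Process 2 is 0.00365465 / 0.0252667 ≈ 0.1446.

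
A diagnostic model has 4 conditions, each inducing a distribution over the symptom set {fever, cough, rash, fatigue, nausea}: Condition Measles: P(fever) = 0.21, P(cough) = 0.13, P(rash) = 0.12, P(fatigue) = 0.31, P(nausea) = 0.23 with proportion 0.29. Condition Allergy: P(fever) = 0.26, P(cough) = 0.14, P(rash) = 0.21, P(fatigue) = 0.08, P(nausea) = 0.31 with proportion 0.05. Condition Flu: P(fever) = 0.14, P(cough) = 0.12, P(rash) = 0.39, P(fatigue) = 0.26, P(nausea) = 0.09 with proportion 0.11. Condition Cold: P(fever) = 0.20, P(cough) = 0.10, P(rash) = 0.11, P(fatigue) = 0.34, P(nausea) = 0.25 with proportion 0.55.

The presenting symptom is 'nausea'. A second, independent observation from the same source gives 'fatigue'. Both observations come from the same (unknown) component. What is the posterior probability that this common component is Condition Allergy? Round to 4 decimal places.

0.0174

Apply Bayes' rule: the posterior for each component is proportional to its prior times its likelihood at x.
Since both observations come from the same component, the likelihood for component k is f_k(x₁)·f_k(x₂).
  p_Measles = [P(nausea | comp) = 0.23] × [0.31] = 0.0713
  p_Allergy = [P(nausea | comp) = 0.31] × [0.08] = 0.0248
  p_Flu = [P(nausea | comp) = 0.09] × [0.26] = 0.0234
  p_Cold = [P(nausea | comp) = 0.25] × [0.34] = 0.085
Multiply by the mixture weights:
  w_Measles·p_Measles = 0.29 × 0.0713 = 0.020677
  w_Allergy·p_Allergy = 0.05 × 0.0248 = 0.00124
  w_Flu·p_Flu = 0.11 × 0.0234 = 0.002574
  w_Cold·p_Cold = 0.55 × 0.085 = 0.04675
Marginal: 0.020677 + 0.00124 + 0.002574 + 0.04675 = 0.071241
P(Condition Allergy | x) = 0.00124 / 0.071241 ≈ 0.0174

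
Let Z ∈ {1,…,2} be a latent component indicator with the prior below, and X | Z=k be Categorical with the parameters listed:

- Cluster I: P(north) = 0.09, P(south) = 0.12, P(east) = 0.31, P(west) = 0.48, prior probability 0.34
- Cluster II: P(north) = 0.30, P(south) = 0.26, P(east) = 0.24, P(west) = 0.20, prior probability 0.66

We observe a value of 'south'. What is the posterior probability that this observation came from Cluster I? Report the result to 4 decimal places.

By Bayes' theorem, P(k | x) = π_k f_k(x) / Σ_j π_j f_j(x).
Component likelihoods at x = 'south':
  L_I = 0.12
  L_II = 0.26
Prior × likelihood for each component:
  π_I·L_I = 0.34 × 0.12 = 0.0408
  π_II·L_II = 0.66 × 0.26 = 0.1716
Sum: 0.0408 + 0.1716 = 0.2124
P(Cluster I | x) ≈ 0.1921

0.1921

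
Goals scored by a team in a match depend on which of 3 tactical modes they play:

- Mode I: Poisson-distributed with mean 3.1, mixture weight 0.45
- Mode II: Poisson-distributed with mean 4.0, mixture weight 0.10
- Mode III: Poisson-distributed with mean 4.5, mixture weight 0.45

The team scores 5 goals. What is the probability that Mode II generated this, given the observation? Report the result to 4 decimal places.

0.1110

Apply Bayes' rule: the posterior for each component is proportional to its prior times its likelihood at x.
Component likelihoods at x = 5 goals:
  f_I = e^(−3.1)·3.1^5/5! = 0.107477
  f_II = e^(−4.0)·4.0^5/5! = 0.156293
  f_III = e^(−4.5)·4.5^5/5! = 0.170827
Prior × likelihood for each component:
  P(Z=I)·f_I = 0.45 × 0.107477 = 0.0483645
  P(Z=II)·f_II = 0.10 × 0.156293 = 0.0156293
  P(Z=III)·f_III = 0.45 × 0.170827 = 0.0768721
Marginal: 0.0483645 + 0.0156293 + 0.0768721 = 0.140866
Responsibility of Mode II: 0.0156293 / 0.140866 ≈ 0.1110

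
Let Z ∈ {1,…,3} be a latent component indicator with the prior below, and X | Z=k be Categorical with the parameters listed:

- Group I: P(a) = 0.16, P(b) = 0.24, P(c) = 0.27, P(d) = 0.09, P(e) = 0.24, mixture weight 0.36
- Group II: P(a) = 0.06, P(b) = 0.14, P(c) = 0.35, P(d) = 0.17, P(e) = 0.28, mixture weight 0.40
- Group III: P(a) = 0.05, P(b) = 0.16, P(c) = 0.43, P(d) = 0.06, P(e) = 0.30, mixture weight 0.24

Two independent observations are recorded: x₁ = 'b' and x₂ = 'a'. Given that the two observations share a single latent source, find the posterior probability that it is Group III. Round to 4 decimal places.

Posterior ∝ prior × likelihood, so P(k | x) ∝ P(Z=k) f_k(x); normalise over all components.
Since both observations come from the same component, the likelihood for component k is f_k(x₁)·f_k(x₂).
  L_I = [P(b | comp) = 0.24] × [0.16] = 0.0384
  L_II = [P(b | comp) = 0.14] × [0.06] = 0.0084
  L_III = [P(b | comp) = 0.16] × [0.05] = 0.008
Weight by the priors:
  P(Z=I)·L_I = 0.36 × 0.0384 = 0.013824
  P(Z=II)·L_II = 0.40 × 0.0084 = 0.00336
  P(Z=III)·L_III = 0.24 × 0.008 = 0.00192
Evidence: 0.013824 + 0.00336 + 0.00192 = 0.019104
So the posterior for Group III is 0.00192 / 0.019104 ≈ 0.1005.

0.1005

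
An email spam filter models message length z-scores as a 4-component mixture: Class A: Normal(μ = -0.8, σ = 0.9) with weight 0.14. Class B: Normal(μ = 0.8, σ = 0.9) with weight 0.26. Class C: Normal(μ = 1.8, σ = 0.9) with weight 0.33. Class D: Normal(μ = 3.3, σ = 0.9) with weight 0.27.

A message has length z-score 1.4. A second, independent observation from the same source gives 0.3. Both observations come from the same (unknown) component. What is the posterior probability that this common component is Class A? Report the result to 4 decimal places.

0.0130

The responsibility of component k is w_k f_k(x) divided by Σ_j w_j f_j(x).
Since both observations come from the same component, the likelihood for component k is f_k(x₁)·f_k(x₂).
  L_A = [(1/(0.9·√(2π)))·exp(−(1.4−-0.8)²/(2·0.9²)) = 0.443269·exp(-2.98765) = 0.0223432] × [0.210033] = 0.00469281
  L_B = [(1/(0.9·√(2π)))·exp(−(1.4−0.8)²/(2·0.9²)) = 0.443269·exp(-0.22222) = 0.354942] × [0.37988] = 0.134836
  L_C = [(1/(0.9·√(2π)))·exp(−(1.4−1.8)²/(2·0.9²)) = 0.443269·exp(-0.09877) = 0.401582] × [0.11053] = 0.0443869
  L_D = [(1/(0.9·√(2π)))·exp(−(1.4−3.3)²/(2·0.9²)) = 0.443269·exp(-2.22840) = 0.0477406] × [0.00171364] = 8.18104e-05
Unnormalised posteriors:
  w_A·L_A = 0.14 × 0.00469281 = 0.000656993
  w_B·L_B = 0.26 × 0.134836 = 0.0350572
  w_C·L_C = 0.33 × 0.0443869 = 0.0146477
  w_D·L_D = 0.27 × 8.18104e-05 = 2.20888e-05
Evidence: 0.000656993 + 0.0350572 + 0.0146477 + 2.20888e-05 = 0.050384
So the posterior for Class A is 0.000656993 / 0.050384 ≈ 0.0130.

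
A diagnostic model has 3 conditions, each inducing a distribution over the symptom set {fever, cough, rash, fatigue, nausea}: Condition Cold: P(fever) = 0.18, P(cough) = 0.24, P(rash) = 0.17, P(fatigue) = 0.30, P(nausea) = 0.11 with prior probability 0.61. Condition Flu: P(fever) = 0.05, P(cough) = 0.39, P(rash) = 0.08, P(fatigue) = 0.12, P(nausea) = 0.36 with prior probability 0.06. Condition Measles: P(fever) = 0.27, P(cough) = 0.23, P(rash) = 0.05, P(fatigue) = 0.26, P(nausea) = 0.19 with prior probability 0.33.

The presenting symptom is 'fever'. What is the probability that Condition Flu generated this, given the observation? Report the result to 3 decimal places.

0.015

Apply Bayes' rule: the posterior for each component is proportional to its prior times its likelihood at x.
Evaluate each component's likelihood at the observed value:
  f_Cold = P(fever | comp) = 0.18
  f_Flu = P(fever | comp) = 0.05
  f_Measles = P(fever | comp) = 0.27
Prior × likelihood for each component:
  π_Cold·f_Cold = 0.61 × 0.18 = 0.1098
  π_Flu·f_Flu = 0.06 × 0.05 = 0.003
  π_Measles·f_Measles = 0.33 × 0.27 = 0.0891
Sum: 0.1098 + 0.003 + 0.0891 = 0.2019
So the posterior for Condition Flu is 0.003 / 0.2019 ≈ 0.015.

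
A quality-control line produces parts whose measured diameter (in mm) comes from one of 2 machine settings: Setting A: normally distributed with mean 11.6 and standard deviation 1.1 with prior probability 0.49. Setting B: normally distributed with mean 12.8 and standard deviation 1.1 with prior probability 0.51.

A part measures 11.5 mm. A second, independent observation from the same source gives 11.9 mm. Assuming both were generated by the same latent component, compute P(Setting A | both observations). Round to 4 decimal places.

0.7215

P(component k | x) = w_k·f_k(x) / marginal(x), where marginal(x) = Σ_j w_j·f_j(x).
Since both observations come from the same component, the likelihood for component k is f_k(x₁)·f_k(x₂).
  f_A = [(1/(1.1·√(2π)))·exp(−(11.5−11.6)²/(2·1.1²)) = 0.362675·exp(-0.00413) = 0.361179] × [0.349435] = 0.126209
  f_B = [(1/(1.1·√(2π)))·exp(−(11.5−12.8)²/(2·1.1²)) = 0.362675·exp(-0.69835) = 0.180397] × [0.25951] = 0.0468148
Multiply by the mixture weights:
  w_A·f_A = 0.49 × 0.126209 = 0.0618422
  w_B·f_B = 0.51 × 0.0468148 = 0.0238756
Normaliser: 0.0618422 + 0.0238756 = 0.0857177
P(Setting A | x₁, x₂) = 0.0618422 / 0.0857177 ≈ 0.7215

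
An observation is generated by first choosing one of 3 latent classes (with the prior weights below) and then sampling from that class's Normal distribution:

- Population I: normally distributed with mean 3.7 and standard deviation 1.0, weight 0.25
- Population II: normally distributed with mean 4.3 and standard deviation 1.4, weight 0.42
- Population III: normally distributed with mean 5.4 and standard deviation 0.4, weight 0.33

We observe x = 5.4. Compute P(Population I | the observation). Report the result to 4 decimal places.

0.0534

Posterior ∝ prior × likelihood, so P(k | x) ∝ P(Z=k) f_k(x); normalise over all components.
Normal densities:
  p_I = (1/(1.0·√(2π)))·exp(−(5.4−3.7)²/(2·1.0²)) = 0.398942·exp(-1.44500) = 0.0940491
  p_II = (1/(1.4·√(2π)))·exp(−(5.4−4.3)²/(2·1.4²)) = 0.284959·exp(-0.30867) = 0.20928
  p_III = (1/(0.4·√(2π)))·exp(−(5.4−5.4)²/(2·0.4²)) = 0.997356·exp(-0.00000) = 0.997356
Multiply by the mixture weights:
  P(Z=I)·p_I = 0.25 × 0.0940491 = 0.0235123
  P(Z=II)·p_II = 0.42 × 0.20928 = 0.0878974
  P(Z=III)·p_III = 0.33 × 0.997356 = 0.329127
Evidence: 0.0235123 + 0.0878974 + 0.329127 = 0.440537
P(Population I | the observation) ≈ 0.0534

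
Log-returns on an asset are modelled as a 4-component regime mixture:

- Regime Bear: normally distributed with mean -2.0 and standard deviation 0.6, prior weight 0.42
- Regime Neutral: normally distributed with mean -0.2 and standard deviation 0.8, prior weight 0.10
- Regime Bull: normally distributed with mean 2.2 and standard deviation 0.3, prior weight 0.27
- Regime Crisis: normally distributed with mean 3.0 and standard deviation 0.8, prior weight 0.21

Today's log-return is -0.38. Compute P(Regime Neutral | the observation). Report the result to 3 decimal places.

0.869

Apply Bayes' rule: the posterior for each component is proportional to its prior times its likelihood at x.
Component likelihoods at x = -0.38:
  L_Bear = 0.0173682
  L_Neutral = 0.486213
  L_Bull = 1.15765e-16
  L_Crisis = 6.63141e-05
Multiply by the mixture weights:
  π_Bear·L_Bear = 0.42 × 0.0173682 = 0.00729465
  π_Neutral·L_Neutral = 0.10 × 0.486213 = 0.0486213
  π_Bull·L_Bull = 0.27 × 1.15765e-16 = 3.12567e-17
  π_Crisis·L_Crisis = 0.21 × 6.63141e-05 = 1.3926e-05
Marginal: 0.00729465 + 0.0486213 + 3.12567e-17 + 1.3926e-05 = 0.0559299
P(Regime Neutral | -0.38) ≈ 0.869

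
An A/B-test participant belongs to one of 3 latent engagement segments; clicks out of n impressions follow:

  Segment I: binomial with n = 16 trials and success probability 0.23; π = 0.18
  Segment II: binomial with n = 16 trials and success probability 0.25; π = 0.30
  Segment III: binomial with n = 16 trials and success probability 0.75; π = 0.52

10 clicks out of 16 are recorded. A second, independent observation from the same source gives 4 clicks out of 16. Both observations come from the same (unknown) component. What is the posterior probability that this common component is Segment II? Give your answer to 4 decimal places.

0.7569

Posterior ∝ prior × likelihood, so P(k | x) ∝ w_k f_k(x); normalise over all components.
Since both observations come from the same component, the likelihood for component k is f_k(x₁)·f_k(x₂).
  p_I = [0.000691428] × [0.221244] = 0.000152974
  p_II = [0.00135923] × [0.225199] = 0.000306096
  p_III = [0.110097] × [3.43239e-05] = 3.77897e-06
Prior × likelihood for each component:
  w_I·p_I = 0.18 × 0.000152974 = 2.75354e-05
  w_II·p_II = 0.30 × 0.000306096 = 9.18289e-05
  w_III·p_III = 0.52 × 3.77897e-06 = 1.96506e-06
Evidence: 2.75354e-05 + 9.18289e-05 + 1.96506e-06 = 0.000121329
P(Segment II | x₁,x₂) ≈ 0.7569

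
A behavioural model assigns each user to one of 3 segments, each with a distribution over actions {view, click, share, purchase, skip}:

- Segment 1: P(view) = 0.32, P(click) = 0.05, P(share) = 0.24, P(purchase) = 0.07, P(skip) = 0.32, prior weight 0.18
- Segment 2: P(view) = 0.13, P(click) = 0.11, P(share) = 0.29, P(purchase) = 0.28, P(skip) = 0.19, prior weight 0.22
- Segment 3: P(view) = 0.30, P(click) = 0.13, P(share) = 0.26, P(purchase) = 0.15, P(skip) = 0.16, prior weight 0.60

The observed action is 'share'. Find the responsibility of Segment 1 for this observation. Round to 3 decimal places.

By Bayes' theorem, P(k | x) = π_k f_k(x) / Σ_j π_j f_j(x).
Component likelihoods at x = 'share':
  p_1 = P(share | comp) = 0.24
  p_2 = P(share | comp) = 0.29
  p_3 = P(share | comp) = 0.26
Multiply by the mixture weights:
  π_1·p_1 = 0.18 × 0.24 = 0.0432
  π_2·p_2 = 0.22 × 0.29 = 0.0638
  π_3·p_3 = 0.60 × 0.26 = 0.156
Denominator: 0.0432 + 0.0638 + 0.156 = 0.263
So the posterior for Segment 1 is 0.0432 / 0.263 ≈ 0.164.

0.164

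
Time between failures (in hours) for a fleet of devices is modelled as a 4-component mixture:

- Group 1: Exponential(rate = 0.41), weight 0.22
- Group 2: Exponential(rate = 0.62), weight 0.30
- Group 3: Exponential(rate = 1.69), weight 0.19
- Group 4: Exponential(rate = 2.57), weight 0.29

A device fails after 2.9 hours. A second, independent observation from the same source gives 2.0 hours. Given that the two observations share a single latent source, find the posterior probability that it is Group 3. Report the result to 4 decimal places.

Posterior ∝ prior × likelihood, so P(k | x) ∝ w_k f_k(x); normalise over all components.
Since both observations come from the same component, the likelihood for component k is f_k(x₁)·f_k(x₂).
  f_1 = [0.124856] × [0.180577] = 0.022546
  f_2 = [0.10269] × [0.179418] = 0.0184245
  f_3 = [0.0125721] × [0.0575402] = 0.000723404
  f_4 = [0.00148983] × [0.0150543] = 2.24283e-05
Unnormalised posteriors:
  w_1·f_1 = 0.22 × 0.022546 = 0.00496013
  w_2·f_2 = 0.30 × 0.0184245 = 0.00552736
  w_3·f_3 = 0.19 × 0.000723404 = 0.000137447
  w_4·f_4 = 0.29 × 2.24283e-05 = 6.5042e-06
Normaliser: 0.00496013 + 0.00552736 + 0.000137447 + 6.5042e-06 = 0.0106314
P(Group 3 | x₁,x₂) = 0.000137447 / 0.0106314 ≈ 0.0129

0.0129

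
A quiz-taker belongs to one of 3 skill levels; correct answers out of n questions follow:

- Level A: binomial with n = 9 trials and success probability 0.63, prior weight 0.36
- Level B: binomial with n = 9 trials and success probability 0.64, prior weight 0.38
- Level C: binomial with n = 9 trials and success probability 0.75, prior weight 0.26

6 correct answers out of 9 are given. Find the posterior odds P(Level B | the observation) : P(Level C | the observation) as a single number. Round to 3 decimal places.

1.685

Only the two components matter; the odds are (π_i f_i(x)) / (π_j f_j(x)).
Component likelihoods at x = 6 correct answers out of 9:
  f_A = C(9,6)·0.63^6·0.37^3 = 84·0.0625235·0.050653 = 0.266028
  f_B = C(9,6)·0.64^6·0.36^3 = 84·0.0687195·0.046656 = 0.269319
  f_C = C(9,6)·0.75^6·0.25^3 = 84·0.177979·0.015625 = 0.233597
Posterior odds = (π_B·f_B) / (π_C·f_C) = (0.38·0.269319) / (0.26·0.233597) = 0.102341 / 0.0607352 ≈ 1.685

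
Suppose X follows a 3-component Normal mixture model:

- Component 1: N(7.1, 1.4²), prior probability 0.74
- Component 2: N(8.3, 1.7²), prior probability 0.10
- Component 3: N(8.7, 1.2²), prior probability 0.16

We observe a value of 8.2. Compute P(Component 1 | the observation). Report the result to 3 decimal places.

0.682

Apply Bayes' rule: the posterior for each component is proportional to its prior times its likelihood at x.
Component likelihoods at x = 8.2:
  L_1 = (1/(1.4·√(2π)))·exp(−(8.2−7.1)²/(2·1.4²)) = 0.284959·exp(-0.30867) = 0.20928
  L_2 = (1/(1.7·√(2π)))·exp(−(8.2−8.3)²/(2·1.7²)) = 0.234672·exp(-0.00173) = 0.234266
  L_3 = (1/(1.2·√(2π)))·exp(−(8.2−8.7)²/(2·1.2²)) = 0.332452·exp(-0.08681) = 0.30481
Multiply by the mixture weights:
  π_1·L_1 = 0.74 × 0.20928 = 0.154867
  π_2·L_2 = 0.10 × 0.234266 = 0.0234266
  π_3·L_3 = 0.16 × 0.30481 = 0.0487696
Normaliser: 0.154867 + 0.0234266 + 0.0487696 = 0.227063
P(Component 1 | x) ≈ 0.682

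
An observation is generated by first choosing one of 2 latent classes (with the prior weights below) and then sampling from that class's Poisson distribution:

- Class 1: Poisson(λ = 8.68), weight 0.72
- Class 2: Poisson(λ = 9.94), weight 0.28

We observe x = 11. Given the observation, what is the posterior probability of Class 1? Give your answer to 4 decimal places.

0.6712

Posterior ∝ prior × likelihood, so P(k | x) ∝ w_k f_k(x); normalise over all components.
Poisson probabilities:
  L_1 = e^(−8.68)·8.68^11/11! = 0.0897192
  L_2 = e^(−9.94)·9.94^11/11! = 0.113034
Prior × likelihood for each component:
  w_1·L_1 = 0.72 × 0.0897192 = 0.0645978
  w_2·L_2 = 0.28 × 0.113034 = 0.0316494
Sum: 0.0645978 + 0.0316494 = 0.0962472
P(Class 1 | 11) ≈ 0.6712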